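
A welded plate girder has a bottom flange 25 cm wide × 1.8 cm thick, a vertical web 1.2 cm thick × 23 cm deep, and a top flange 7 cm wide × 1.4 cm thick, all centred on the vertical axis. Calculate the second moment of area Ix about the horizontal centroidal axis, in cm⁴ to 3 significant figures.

Break the section into simple shapes (no overlaps), measuring from the bottom-left corner of the bounding box.
Bottom plate: 25 × 1.8, A = 45 cm², y = 0.9 cm, Ī = 12.15 cm⁴.
Web plate: 1.2 × 23, A = 27.6 cm², y = 13.3 cm, Ī = 1216.7 cm⁴.
Top plate: 7 × 1.4, A = 9.8 cm², y = 25.5 cm, Ī = 1.6007 cm⁴.
Centroid: ȳ = ΣA·y / ΣA = 7.9791 cm.
Transfer each piece to the horizontal centroidal axis using Ī + A·d² with d = y − 7.9791:
  bottom plate: d = -7.0791 cm → contributes +2267.3 cm⁴
  web plate: d = 5.3209 cm → contributes +1998.1 cm⁴
  top plate: d = 17.521 cm → contributes +3 010 cm⁴
Total I = 7275.4 cm⁴.

Ix ≈ 7280 cm⁴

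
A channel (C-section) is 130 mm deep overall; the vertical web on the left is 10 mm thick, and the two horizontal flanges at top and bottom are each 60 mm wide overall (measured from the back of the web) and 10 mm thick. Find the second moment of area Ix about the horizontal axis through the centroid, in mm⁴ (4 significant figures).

Treat the section as a set of non-overlapping primitives; coordinates are from the bounding-box lower-left.
Web: 10 × 130, A = 1 300 mm², y = 65 mm, Ī = 1 830 833 mm⁴.
Top flange (beyond web): 50 × 10, A = 500 mm², y = 125 mm, Ī = 4166.67 mm⁴.
Bottom flange (beyond web): 50 × 10, A = 500 mm², y = 5 mm, Ī = 4166.67 mm⁴.
By symmetry the centroid is at mid-height, ȳ = 65 mm.
Transfer each piece to the horizontal axis through the centroid using Ī + A·d² with d = y − 65:
  web: d = 0 mm → contributes +1 830 833 mm⁴
  top flange (beyond web): d = 60 mm → contributes +1 804 167 mm⁴
  bottom flange (beyond web): d = -60 mm → contributes +1 804 167 mm⁴
Total I = 5 439 167 mm⁴.

Ix ≈ 5.439 × 10⁶ mm⁴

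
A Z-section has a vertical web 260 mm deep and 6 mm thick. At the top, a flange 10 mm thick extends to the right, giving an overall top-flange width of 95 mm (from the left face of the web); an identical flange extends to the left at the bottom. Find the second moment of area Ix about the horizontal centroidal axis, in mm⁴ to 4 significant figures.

Ix ≈ 3.662 × 10⁷ mm⁴

Split into non-overlapping primitives; take the origin at the lower-left of the bounding box.
Web: 6 × 260, A = 1 560 mm², y = 130 mm, Ī = 8 788 000 mm⁴.
Top flange (beyond web): 89 × 10, A = 890 mm², y = 255 mm, Ī = 7416.67 mm⁴.
Bottom flange (beyond web): 89 × 10, A = 890 mm², y = 5 mm, Ī = 7416.67 mm⁴.
Centroid: ȳ = ΣA·y / ΣA = 130 mm.
Transfer each piece to the horizontal centroidal axis using Ī + A·d² with d = y − 130:
  web: d = 0 mm → contributes +8 788 000 mm⁴
  top flange (beyond web): d = 125 mm → contributes +13 913 667 mm⁴
  bottom flange (beyond web): d = -125 mm → contributes +13 913 667 mm⁴
Total I = 36 615 333 mm⁴.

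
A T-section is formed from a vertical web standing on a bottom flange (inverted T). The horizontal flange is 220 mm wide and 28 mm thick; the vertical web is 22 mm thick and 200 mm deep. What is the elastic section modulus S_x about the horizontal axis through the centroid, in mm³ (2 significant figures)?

Split into non-overlapping primitives; take the origin at the lower-left of the bounding box.
Flange: 220 × 28, A = 6 160 mm², y = 14 mm, Ī = 402 453 mm⁴.
Web: 22 × 200, A = 4 400 mm², y = 128 mm, Ī = 14 666 667 mm⁴.
Centroid: ȳ = ΣA·y / ΣA = 61.5 mm.
Transfer each piece to the horizontal axis through the centroid using Ī + A·d² with d = y − 61.5:
  flange: d = -47.5 mm → contributes +14 300 953 mm⁴
  web: d = 66.5 mm → contributes +34 124 567 mm⁴
Total I = 48 425 520 mm⁴.
Extreme fibre distance c = 166.5 mm; S = I/c = 290 844 mm³.

S_x ≈ 2.9 × 10⁵ mm³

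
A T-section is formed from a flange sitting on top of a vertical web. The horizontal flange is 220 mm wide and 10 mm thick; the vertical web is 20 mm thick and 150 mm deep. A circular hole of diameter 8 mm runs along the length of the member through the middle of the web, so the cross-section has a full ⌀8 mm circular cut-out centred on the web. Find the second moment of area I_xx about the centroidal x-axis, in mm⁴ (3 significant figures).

I_xx ≈ 1.37 × 10⁷ mm⁴

Treat the section as a set of non-overlapping primitives; coordinates are from the bounding-box lower-left.
Flange: 220 × 10, A = 2 200 mm², y = 155 mm, Ī = 18 333 mm⁴.
Web: 20 × 150, A = 3 000 mm², y = 75 mm, Ī = 5 625 000 mm⁴.
Hole (subtracted): ⌀8, A = 50.265 mm², y = 75 mm, Ī = 201.06 mm⁴.
Centroid: ȳ = ΣA·y / ΣA = 109.18 mm.
Transfer each piece to the centroidal x-axis using Ī + A·d² with d = y − 109.18:
  flange: d = 45.823 mm → contributes +4 637 874 mm⁴
  web: d = -34.177 mm → contributes +9 129 103 mm⁴
  hole: d = -34.177 mm → contributes −58 913 mm⁴
Total I = 13 708 065 mm⁴.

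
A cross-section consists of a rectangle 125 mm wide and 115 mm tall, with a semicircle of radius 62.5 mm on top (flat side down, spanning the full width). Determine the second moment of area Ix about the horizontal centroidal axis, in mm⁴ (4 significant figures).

Ix ≈ 4.788 × 10⁷ mm⁴

Break the section into simple shapes (no overlaps), measuring from the bottom-left corner of the bounding box.
Rectangular body: 125 × 115, A = 14 375 mm², y = 57.5 mm, Ī = 15 842 448 mm⁴.
Semicircular cap: semicircle r = 62.5, A = 6135.92 mm², y = 141.526 mm, Ī = 1 674 758 mm⁴.
Centroid: ȳ = ΣA·y / ΣA = 82.6367 mm.
Transfer each piece to the horizontal centroidal axis using Ī + A·d² with d = y − 82.6367:
  rectangular body: d = -25.1367 mm → contributes +24 925 312 mm⁴
  semicircular cap: d = 58.8892 mm → contributes +22 953 736 mm⁴
Total I = 47 879 048 mm⁴.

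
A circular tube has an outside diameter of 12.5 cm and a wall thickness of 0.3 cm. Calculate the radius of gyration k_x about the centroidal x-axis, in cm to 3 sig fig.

k_x ≈ 4.31 cm

Split into non-overlapping primitives; take the origin at the lower-left of the bounding box.
Outer circle: ⌀12.5, A = 122.72 cm², y = 6.25 cm, Ī = 1198.4 cm⁴.
Bore (subtracted): ⌀11.9, A = 111.22 cm², y = 6.25 cm, Ī = 984.37 cm⁴.
By symmetry the centroid is at mid-height, ȳ = 6.25 cm.
All pieces are centred on the centroidal x-axis, so I = ΣĪ (holes subtracted) = 214.05 cm⁴.
Radius of gyration: k = √(I/A) = √(214.05 / 11.498) = 4.3147 cm.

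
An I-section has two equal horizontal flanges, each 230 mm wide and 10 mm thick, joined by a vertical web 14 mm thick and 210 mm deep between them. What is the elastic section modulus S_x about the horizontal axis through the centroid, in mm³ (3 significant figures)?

Break the section into simple shapes (no overlaps), measuring from the bottom-left corner of the bounding box.
Bottom flange: 230 × 10, A = 2 300 mm², y = 5 mm, Ī = 19 167 mm⁴.
Web: 14 × 210, A = 2 940 mm², y = 115 mm, Ī = 10 804 500 mm⁴.
Top flange: 230 × 10, A = 2 300 mm², y = 225 mm, Ī = 19 167 mm⁴.
By symmetry the centroid is at mid-height, ȳ = 115 mm.
Transfer each piece to the horizontal axis through the centroid using Ī + A·d² with d = y − 115:
  bottom flange: d = -110 mm → contributes +27 849 167 mm⁴
  web: d = 0 mm → contributes +10 804 500 mm⁴
  top flange: d = 110 mm → contributes +27 849 167 mm⁴
Total I = 66 502 833 mm⁴.
Extreme fibre distance c = 115 mm; S = I/c = 578 286 mm³.

S_x ≈ 5.78 × 10⁵ mm³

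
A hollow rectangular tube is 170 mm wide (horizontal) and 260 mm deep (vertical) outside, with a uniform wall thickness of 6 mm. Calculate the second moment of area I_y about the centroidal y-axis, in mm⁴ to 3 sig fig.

I_y ≈ 2.49 × 10⁷ mm⁴

Treat the section as a set of non-overlapping primitives; coordinates are from the bounding-box lower-left.
Outer rectangle: 170 × 260, A = 44 200 mm², x = 85 mm, Ī = 106 448 333 mm⁴.
Inner void (subtracted): 158 × 248, A = 39 184 mm², x = 85 mm, Ī = 81 515 781 mm⁴.
By symmetry the centroid is at mid-width, x̄ = 85 mm.
All pieces are centred on the centroidal y-axis, so I = ΣĪ (holes subtracted) = 24 932 552 mm⁴.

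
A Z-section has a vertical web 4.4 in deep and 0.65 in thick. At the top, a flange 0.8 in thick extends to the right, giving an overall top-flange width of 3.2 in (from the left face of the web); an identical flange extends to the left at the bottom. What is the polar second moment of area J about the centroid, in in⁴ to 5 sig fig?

Treat the section as a set of non-overlapping primitives; coordinates are from the bounding-box lower-left.
Web: 0.65 × 4.4, A = 2.86 in², y = 2.2 in, Ī = 4.614133 in⁴.
Top flange (beyond web): 2.55 × 0.8, A = 2.04 in², y = 4 in, Ī = 0.1088 in⁴.
Bottom flange (beyond web): 2.55 × 0.8, A = 2.04 in², y = 0.4 in, Ī = 0.1088 in⁴.
Centroid: ȳ = ΣA·y / ΣA = 2.2 in.
Transfer each piece to the centroidal x-axis using Ī + A·d² with d = y − 2.2:
  web: d = 0 in → contributes +4.614133 in⁴
  top flange (beyond web): d = 1.8 in → contributes +6.7184 in⁴
  bottom flange (beyond web): d = -1.8 in → contributes +6.7184 in⁴
Total I = 18.05093 in⁴.
For the y-axis: x̄ = 2.875 in.
Repeating about the centroidal y-axis gives I_y = 12.75635 in⁴.
Polar second moment: J = I_x + I_y = 30.80728 in⁴.

J ≈ 30.807 in⁴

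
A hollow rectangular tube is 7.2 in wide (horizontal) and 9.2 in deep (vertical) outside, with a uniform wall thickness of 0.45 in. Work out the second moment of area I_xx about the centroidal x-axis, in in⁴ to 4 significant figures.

I_xx ≈ 167.0 in⁴

Decompose the section into non-overlapping parts with the origin at the bottom-left of its bounding rectangle.
Outer rectangle: 7.2 × 9.2, A = 66.24 in², y = 4.6 in, Ī = 467.213 in⁴.
Inner void (subtracted): 6.3 × 8.3, A = 52.29 in², y = 4.6 in, Ī = 300.188 in⁴.
By symmetry the centroid is at mid-height, ȳ = 4.6 in.
All pieces are centred on the centroidal x-axis, so I = ΣĪ (holes subtracted) = 167.025 in⁴.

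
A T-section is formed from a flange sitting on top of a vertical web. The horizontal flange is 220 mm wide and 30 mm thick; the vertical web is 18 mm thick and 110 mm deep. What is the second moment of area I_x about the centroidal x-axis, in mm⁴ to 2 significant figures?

I_x ≈ 1.0 × 10⁷ mm⁴

Break the section into simple shapes (no overlaps), measuring from the bottom-left corner of the bounding box.
Flange: 220 × 30, A = 6 600 mm², y = 125 mm, Ī = 495 000 mm⁴.
Web: 18 × 110, A = 1 980 mm², y = 55 mm, Ī = 1 996 500 mm⁴.
Centroid: ȳ = ΣA·y / ΣA = 108.8 mm.
Transfer each piece to the centroidal x-axis using Ī + A·d² with d = y − 108.8:
  flange: d = 16.15 mm → contributes +2 217 249 mm⁴
  web: d = -53.85 mm → contributes +7 737 328 mm⁴
Total I = 9 954 577 mm⁴.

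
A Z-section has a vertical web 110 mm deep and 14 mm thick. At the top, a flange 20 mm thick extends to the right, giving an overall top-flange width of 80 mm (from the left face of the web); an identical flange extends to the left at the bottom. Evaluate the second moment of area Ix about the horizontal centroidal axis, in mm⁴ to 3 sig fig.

Ix ≈ 6.99 × 10⁶ mm⁴

Treat the section as a set of non-overlapping primitives; coordinates are from the bounding-box lower-left.
Web: 14 × 110, A = 1 540 mm², y = 55 mm, Ī = 1 552 833 mm⁴.
Top flange (beyond web): 66 × 20, A = 1 320 mm², y = 100 mm, Ī = 44 000 mm⁴.
Bottom flange (beyond web): 66 × 20, A = 1 320 mm², y = 10 mm, Ī = 44 000 mm⁴.
Centroid: ȳ = ΣA·y / ΣA = 55 mm.
Transfer each piece to the horizontal centroidal axis using Ī + A·d² with d = y − 55:
  web: d = 0 mm → contributes +1 552 833 mm⁴
  top flange (beyond web): d = 45 mm → contributes +2 717 000 mm⁴
  bottom flange (beyond web): d = -45 mm → contributes +2 717 000 mm⁴
Total I = 6 986 833 mm⁴.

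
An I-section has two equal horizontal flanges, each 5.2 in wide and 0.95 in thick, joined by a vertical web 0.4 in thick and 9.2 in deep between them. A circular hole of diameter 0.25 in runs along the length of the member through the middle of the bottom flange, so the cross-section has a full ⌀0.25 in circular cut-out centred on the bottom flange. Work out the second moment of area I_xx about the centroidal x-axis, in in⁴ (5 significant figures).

I_xx ≈ 279.90 in⁴

Split into non-overlapping primitives; take the origin at the lower-left of the bounding box.
Bottom flange: 5.2 × 0.95, A = 4.94 in², y = 0.475 in, Ī = 0.3715292 in⁴.
Web: 0.4 × 9.2, A = 3.68 in², y = 5.55 in, Ī = 25.95627 in⁴.
Top flange: 5.2 × 0.95, A = 4.94 in², y = 10.625 in, Ī = 0.3715292 in⁴.
Hole (subtracted): ⌀0.25, A = 0.04908739 in², y = 0.475 in, Ī = 0.0001917476 in⁴.
Centroid: ȳ = ΣA·y / ΣA = 5.568438 in.
Transfer each piece to the centroidal x-axis using Ī + A·d² with d = y − 5.568438:
  bottom flange: d = -5.093438 in → contributes +128.5305 in⁴
  web: d = -0.01843832 in → contributes +25.95752 in⁴
  top flange: d = 5.056562 in → contributes +126.6815 in⁴
  hole: d = -5.093438 in → contributes −1.273671 in⁴
Total I = 279.8958 in⁴.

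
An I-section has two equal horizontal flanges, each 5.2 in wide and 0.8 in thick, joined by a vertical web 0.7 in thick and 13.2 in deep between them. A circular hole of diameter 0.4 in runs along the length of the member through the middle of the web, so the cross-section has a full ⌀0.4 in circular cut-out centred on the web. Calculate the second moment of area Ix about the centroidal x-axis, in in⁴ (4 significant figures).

Ix ≈ 542.3 in⁴

Decompose the section into non-overlapping parts with the origin at the bottom-left of its bounding rectangle.
Bottom flange: 5.2 × 0.8, A = 4.16 in², y = 0.4 in, Ī = 0.221867 in⁴.
Web: 0.7 × 13.2, A = 9.24 in², y = 7.4 in, Ī = 134.165 in⁴.
Top flange: 5.2 × 0.8, A = 4.16 in², y = 14.4 in, Ī = 0.221867 in⁴.
Hole (subtracted): ⌀0.4, A = 0.125664 in², y = 7.4 in, Ī = 0.00125664 in⁴.
By symmetry the centroid is at mid-height, ȳ = 7.4 in.
Transfer each piece to the centroidal x-axis using Ī + A·d² with d = y − 7.4:
  bottom flange: d = -7 in → contributes +204.062 in⁴
  web: d = 0 in → contributes +134.165 in⁴
  top flange: d = 7 in → contributes +204.062 in⁴
  hole: d = 0 in → contributes −0.00125664 in⁴
Total I = 542.287 in⁴.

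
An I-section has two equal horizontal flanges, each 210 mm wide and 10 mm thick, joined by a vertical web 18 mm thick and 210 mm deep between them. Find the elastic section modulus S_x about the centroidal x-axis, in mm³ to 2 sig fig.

Break the section into simple shapes (no overlaps), measuring from the bottom-left corner of the bounding box.
Bottom flange: 210 × 10, A = 2 100 mm², y = 5 mm, Ī = 17 500 mm⁴.
Web: 18 × 210, A = 3 780 mm², y = 115 mm, Ī = 13 891 500 mm⁴.
Top flange: 210 × 10, A = 2 100 mm², y = 225 mm, Ī = 17 500 mm⁴.
By symmetry the centroid is at mid-height, ȳ = 115 mm.
Transfer each piece to the centroidal x-axis using Ī + A·d² with d = y − 115:
  bottom flange: d = -110 mm → contributes +25 427 500 mm⁴
  web: d = 0 mm → contributes +13 891 500 mm⁴
  top flange: d = 110 mm → contributes +25 427 500 mm⁴
Total I = 64 746 500 mm⁴.
Extreme fibre distance c = 115 mm; S = I/c = 563 013 mm³.

S_x ≈ 5.6 × 10⁵ mm³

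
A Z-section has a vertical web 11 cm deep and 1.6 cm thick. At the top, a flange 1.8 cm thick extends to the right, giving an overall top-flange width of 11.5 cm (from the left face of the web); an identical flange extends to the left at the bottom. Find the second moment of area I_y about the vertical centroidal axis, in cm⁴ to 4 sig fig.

I_y ≈ 1473 cm⁴

Split into non-overlapping primitives; take the origin at the lower-left of the bounding box.
Web: 1.6 × 11, A = 17.6 cm², x = 10.7 cm, Ī = 3.75467 cm⁴.
Top flange (beyond web): 9.9 × 1.8, A = 17.82 cm², x = 16.45 cm, Ī = 145.545 cm⁴.
Bottom flange (beyond web): 9.9 × 1.8, A = 17.82 cm², x = 4.95 cm, Ī = 145.545 cm⁴.
Centroid: x̄ = ΣA·x / ΣA = 10.7 cm.
Transfer each piece to the vertical centroidal axis using Ī + A·d² with d = x − 10.7:
  web: d = 0 cm → contributes +3.75467 cm⁴
  top flange (beyond web): d = 5.75 cm → contributes +734.719 cm⁴
  bottom flange (beyond web): d = -5.75 cm → contributes +734.719 cm⁴
Total I = 1473.19 cm⁴.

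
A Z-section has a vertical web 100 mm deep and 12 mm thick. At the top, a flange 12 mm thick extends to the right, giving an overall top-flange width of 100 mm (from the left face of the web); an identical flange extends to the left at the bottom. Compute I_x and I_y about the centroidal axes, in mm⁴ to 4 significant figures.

I_x ≈ 5.114 × 10⁶ mm⁴, I_y ≈ 6.657 × 10⁶ mm⁴

Break the section into simple shapes (no overlaps), measuring from the bottom-left corner of the bounding box.
Web: 12 × 100, A = 1 200 mm², y = 50 mm, Ī = 1 000 000 mm⁴.
Top flange (beyond web): 88 × 12, A = 1 056 mm², y = 94 mm, Ī = 12 672 mm⁴.
Bottom flange (beyond web): 88 × 12, A = 1 056 mm², y = 6 mm, Ī = 12 672 mm⁴.
Centroid: ȳ = ΣA·y / ΣA = 50 mm.
Transfer each piece to the centroidal x-axis using Ī + A·d² with d = y − 50:
  web: d = 0 mm → contributes +1 000 000 mm⁴
  top flange (beyond web): d = 44 mm → contributes +2 057 088 mm⁴
  bottom flange (beyond web): d = -44 mm → contributes +2 057 088 mm⁴
Total I = 5 114 176 mm⁴.
For the y-axis: x̄ = 94 mm.
Repeating about the centroidal y-axis gives I_y = 6 657 344 mm⁴.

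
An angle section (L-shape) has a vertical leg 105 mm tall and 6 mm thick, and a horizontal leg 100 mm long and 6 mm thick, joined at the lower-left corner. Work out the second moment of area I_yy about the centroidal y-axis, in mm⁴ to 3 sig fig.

I_yy ≈ 1.16 × 10⁶ mm⁴

Decompose the section into non-overlapping parts with the origin at the bottom-left of its bounding rectangle.
Vertical leg: 6 × 105, A = 630 mm², x = 3 mm, Ī = 1 890 mm⁴.
Horizontal leg (remainder): 94 × 6, A = 564 mm², x = 53 mm, Ī = 415 292 mm⁴.
Centroid: x̄ = ΣA·x / ΣA = 26.618 mm.
Transfer each piece to the centroidal y-axis using Ī + A·d² with d = x − 26.618:
  vertical leg: d = -23.618 mm → contributes +353 313 mm⁴
  horizontal leg (remainder): d = 26.382 mm → contributes +807 839 mm⁴
Total I = 1 161 152 mm⁴.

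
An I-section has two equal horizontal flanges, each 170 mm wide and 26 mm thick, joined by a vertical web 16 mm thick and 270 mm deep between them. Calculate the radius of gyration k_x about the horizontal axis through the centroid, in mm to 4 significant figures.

Treat the section as a set of non-overlapping primitives; coordinates are from the bounding-box lower-left.
Bottom flange: 170 × 26, A = 4 420 mm², y = 13 mm, Ī = 248 993 mm⁴.
Web: 16 × 270, A = 4 320 mm², y = 161 mm, Ī = 26 244 000 mm⁴.
Top flange: 170 × 26, A = 4 420 mm², y = 309 mm, Ī = 248 993 mm⁴.
By symmetry the centroid is at mid-height, ȳ = 161 mm.
Transfer each piece to the horizontal axis through the centroid using Ī + A·d² with d = y − 161:
  bottom flange: d = -148 mm → contributes +97 064 673 mm⁴
  web: d = 0 mm → contributes +26 244 000 mm⁴
  top flange: d = 148 mm → contributes +97 064 673 mm⁴
Total I = 220 373 347 mm⁴.
Radius of gyration: k = √(I/A) = √(220 373 347 / 13 160) = 129.405 mm.

k_x ≈ 129.4 mm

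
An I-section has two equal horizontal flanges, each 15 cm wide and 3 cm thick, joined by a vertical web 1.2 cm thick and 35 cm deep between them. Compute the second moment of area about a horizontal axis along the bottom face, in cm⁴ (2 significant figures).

Split into non-overlapping primitives; take the origin at the lower-left of the bounding box.
Bottom flange: 15 × 3, A = 45 cm², y = 1.5 cm, Ī = 33.75 cm⁴.
Web: 1.2 × 35, A = 42 cm², y = 20.5 cm, Ī = 4 288 cm⁴.
Top flange: 15 × 3, A = 45 cm², y = 39.5 cm, Ī = 33.75 cm⁴.
Transfer each piece to a horizontal axis along the bottom face using Ī + A·d² with d = y − 0:
  bottom flange: d = 1.5 cm → contributes +135 cm⁴
  web: d = 20.5 cm → contributes +21 938 cm⁴
  top flange: d = 39.5 cm → contributes +70 245 cm⁴
Total I = 92 318 cm⁴.

I_base ≈ 9.2 × 10⁴ cm⁴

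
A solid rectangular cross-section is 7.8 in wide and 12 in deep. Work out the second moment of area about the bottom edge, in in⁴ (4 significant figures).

I_base ≈ 4493 in⁴

The section: 7.8 × 12, A = 93.6 in², y = 6 in, Ī = 1123.2 in⁴.
Transfer it to the base of the section using Ī + A·d² with d = y − 0:
  the section: d = 6 in → contributes +4492.8 in⁴
Total I = 4492.8 in⁴.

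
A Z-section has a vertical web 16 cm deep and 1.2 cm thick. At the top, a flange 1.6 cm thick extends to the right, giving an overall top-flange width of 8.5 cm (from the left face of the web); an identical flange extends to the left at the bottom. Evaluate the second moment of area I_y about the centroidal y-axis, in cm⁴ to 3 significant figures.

I_y ≈ 528 cm⁴

Break the section into simple shapes (no overlaps), measuring from the bottom-left corner of the bounding box.
Web: 1.2 × 16, A = 19.2 cm², x = 7.9 cm, Ī = 2.304 cm⁴.
Top flange (beyond web): 7.3 × 1.6, A = 11.68 cm², x = 12.15 cm, Ī = 51.869 cm⁴.
Bottom flange (beyond web): 7.3 × 1.6, A = 11.68 cm², x = 3.65 cm, Ī = 51.869 cm⁴.
Centroid: x̄ = ΣA·x / ΣA = 7.9 cm.
Transfer each piece to the centroidal y-axis using Ī + A·d² with d = x − 7.9:
  web: d = 0 cm → contributes +2.304 cm⁴
  top flange (beyond web): d = 4.25 cm → contributes +262.84 cm⁴
  bottom flange (beyond web): d = -4.25 cm → contributes +262.84 cm⁴
Total I = 527.98 cm⁴.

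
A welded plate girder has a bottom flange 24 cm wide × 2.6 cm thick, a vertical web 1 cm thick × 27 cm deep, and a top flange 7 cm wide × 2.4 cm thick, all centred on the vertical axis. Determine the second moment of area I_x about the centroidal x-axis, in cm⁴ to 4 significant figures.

I_x ≈ 1.467 × 10⁴ cm⁴

Treat the section as a set of non-overlapping primitives; coordinates are from the bounding-box lower-left.
Bottom plate: 24 × 2.6, A = 62.4 cm², y = 1.3 cm, Ī = 35.152 cm⁴.
Web plate: 1 × 27, A = 27 cm², y = 16.1 cm, Ī = 1640.25 cm⁴.
Top plate: 7 × 2.4, A = 16.8 cm², y = 30.8 cm, Ī = 8.064 cm⁴.
Centroid: ȳ = ΣA·y / ΣA = 9.72938 cm.
Transfer each piece to the centroidal x-axis using Ī + A·d² with d = y − 9.72938:
  bottom plate: d = -8.42938 cm → contributes +4468.95 cm⁴
  web plate: d = 6.37062 cm → contributes +2736.04 cm⁴
  top plate: d = 21.0706 cm → contributes +7466.78 cm⁴
Total I = 14671.8 cm⁴.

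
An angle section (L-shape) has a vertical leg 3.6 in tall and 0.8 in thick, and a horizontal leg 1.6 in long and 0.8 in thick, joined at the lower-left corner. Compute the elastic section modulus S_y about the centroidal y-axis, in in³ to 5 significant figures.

S_y ≈ 0.49582 in³

Treat the section as a set of non-overlapping primitives; coordinates are from the bounding-box lower-left.
Vertical leg: 0.8 × 3.6, A = 2.88 in², x = 0.4 in, Ī = 0.1536 in⁴.
Horizontal leg (remainder): 0.8 × 0.8, A = 0.64 in², x = 1.2 in, Ī = 0.03413333 in⁴.
Centroid: x̄ = ΣA·x / ΣA = 0.5454545 in.
Transfer each piece to the centroidal y-axis using Ī + A·d² with d = x − 0.5454545:
  vertical leg: d = -0.1454545 in → contributes +0.2145322 in⁴
  horizontal leg (remainder): d = 0.6545455 in → contributes +0.3083284 in⁴
Total I = 0.5228606 in⁴.
Extreme fibre distance c = 1.054545 in; S = I/c = 0.4958161 in³.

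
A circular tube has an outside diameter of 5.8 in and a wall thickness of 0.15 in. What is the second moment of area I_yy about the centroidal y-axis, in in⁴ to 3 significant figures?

Split into non-overlapping primitives; take the origin at the lower-left of the bounding box.
Outer circle: ⌀5.8, A = 26.421 in², x = 2.9 in, Ī = 55.55 in⁴.
Bore (subtracted): ⌀5.5, A = 23.758 in², x = 2.9 in, Ī = 44.918 in⁴.
By symmetry the centroid is at mid-width, x̄ = 2.9 in.
All pieces are centred on the centroidal y-axis, so I = ΣĪ (holes subtracted) = 10.632 in⁴.

I_yy ≈ 10.6 in⁴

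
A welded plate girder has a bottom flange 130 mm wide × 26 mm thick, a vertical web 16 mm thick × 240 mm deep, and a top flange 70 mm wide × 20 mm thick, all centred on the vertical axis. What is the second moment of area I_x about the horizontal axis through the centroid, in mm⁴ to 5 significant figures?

Split into non-overlapping primitives; take the origin at the lower-left of the bounding box.
Bottom plate: 130 × 26, A = 3 380 mm², y = 13 mm, Ī = 190406.7 mm⁴.
Web plate: 16 × 240, A = 3 840 mm², y = 146 mm, Ī = 18 432 000 mm⁴.
Top plate: 70 × 20, A = 1 400 mm², y = 276 mm, Ī = 46666.67 mm⁴.
Centroid: ȳ = ΣA·y / ΣA = 114.9629 mm.
Transfer each piece to the horizontal axis through the centroid using Ī + A·d² with d = y − 114.9629:
  bottom plate: d = -101.9629 mm → contributes +35 330 334 mm⁴
  web plate: d = 31.03712 mm → contributes +22 131 084 mm⁴
  top plate: d = 161.0371 mm → contributes +36 352 804 mm⁴
Total I = 93 814 221 mm⁴.

I_x ≈ 9.3814 × 10⁷ mm⁴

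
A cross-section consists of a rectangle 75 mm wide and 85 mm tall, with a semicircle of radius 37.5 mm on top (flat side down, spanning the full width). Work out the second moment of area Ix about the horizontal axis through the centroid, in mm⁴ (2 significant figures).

Ix ≈ 9.7 × 10⁶ mm⁴

Treat the section as a set of non-overlapping primitives; coordinates are from the bounding-box lower-left.
Rectangular body: 75 × 85, A = 6 375 mm², y = 42.5 mm, Ī = 3 838 281 mm⁴.
Semicircular cap: semicircle r = 37.5, A = 2 209 mm², y = 100.9 mm, Ī = 217 049 mm⁴.
Centroid: ȳ = ΣA·y / ΣA = 57.53 mm.
Transfer each piece to the horizontal axis through the centroid using Ī + A·d² with d = y − 57.53:
  rectangular body: d = -15.03 mm → contributes +5 278 832 mm⁴
  semicircular cap: d = 43.38 mm → contributes +4 374 492 mm⁴
Total I = 9 653 324 mm⁴.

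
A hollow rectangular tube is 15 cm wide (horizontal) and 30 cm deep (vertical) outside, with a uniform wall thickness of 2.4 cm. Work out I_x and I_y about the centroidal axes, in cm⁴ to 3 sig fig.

Treat the section as a set of non-overlapping primitives; coordinates are from the bounding-box lower-left.
Outer rectangle: 15 × 30, A = 450 cm², y = 15 cm, Ī = 33 750 cm⁴.
Inner void (subtracted): 10.2 × 25.2, A = 257.04 cm², y = 15 cm, Ī = 13 603 cm⁴.
By symmetry the centroid is at mid-height, ȳ = 15 cm.
All pieces are centred on the centroidal x-axis, so I = ΣĪ (holes subtracted) = 20 147 cm⁴.
Repeating about the centroidal y-axis gives I_y = 6 209 cm⁴.

I_x ≈ 2.01 × 10⁴ cm⁴, I_y ≈ 6210 cm⁴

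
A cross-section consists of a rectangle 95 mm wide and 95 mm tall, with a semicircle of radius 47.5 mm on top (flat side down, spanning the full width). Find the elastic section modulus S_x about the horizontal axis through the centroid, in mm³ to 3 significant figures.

S_x ≈ 2.50 × 10⁵ mm³

Decompose the section into non-overlapping parts with the origin at the bottom-left of its bounding rectangle.
Rectangular body: 95 × 95, A = 9 025 mm², y = 47.5 mm, Ī = 6 787 552 mm⁴.
Semicircular cap: semicircle r = 47.5, A = 3544.1 mm², y = 115.16 mm, Ī = 558 736 mm⁴.
Centroid: ȳ = ΣA·y / ΣA = 66.578 mm.
Transfer each piece to the horizontal axis through the centroid using Ī + A·d² with d = y − 66.578:
  rectangular body: d = -19.078 mm → contributes +10 072 372 mm⁴
  semicircular cap: d = 48.582 mm → contributes +8 923 462 mm⁴
Total I = 18 995 834 mm⁴.
Extreme fibre distance c = 75.922 mm; S = I/c = 250 202 mm³.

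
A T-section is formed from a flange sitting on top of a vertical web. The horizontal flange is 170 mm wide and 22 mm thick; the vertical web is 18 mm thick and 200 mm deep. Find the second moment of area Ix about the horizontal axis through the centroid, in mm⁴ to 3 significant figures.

Split into non-overlapping primitives; take the origin at the lower-left of the bounding box.
Flange: 170 × 22, A = 3 740 mm², y = 211 mm, Ī = 150 847 mm⁴.
Web: 18 × 200, A = 3 600 mm², y = 100 mm, Ī = 12 000 000 mm⁴.
Centroid: ȳ = ΣA·y / ΣA = 156.56 mm.
Transfer each piece to the horizontal axis through the centroid using Ī + A·d² with d = y − 156.56:
  flange: d = 54.441 mm → contributes +11 235 713 mm⁴
  web: d = -56.559 mm → contributes +23 515 944 mm⁴
Total I = 34 751 656 mm⁴.

Ix ≈ 3.48 × 10⁷ mm⁴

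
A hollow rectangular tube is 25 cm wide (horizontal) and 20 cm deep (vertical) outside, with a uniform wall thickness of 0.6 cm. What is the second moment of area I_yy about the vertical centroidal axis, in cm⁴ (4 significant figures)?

I_yy ≈ 4921 cm⁴

Treat the section as a set of non-overlapping primitives; coordinates are from the bounding-box lower-left.
Outer rectangle: 25 × 20, A = 500 cm², x = 12.5 cm, Ī = 26041.7 cm⁴.
Inner void (subtracted): 23.8 × 18.8, A = 447.44 cm², x = 12.5 cm, Ī = 21120.7 cm⁴.
By symmetry the centroid is at mid-width, x̄ = 12.5 cm.
All pieces are centred on the vertical centroidal axis, so I = ΣĪ (holes subtracted) = 4921.01 cm⁴.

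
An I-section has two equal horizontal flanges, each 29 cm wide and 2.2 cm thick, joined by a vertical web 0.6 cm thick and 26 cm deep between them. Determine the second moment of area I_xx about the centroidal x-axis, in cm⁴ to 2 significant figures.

Treat the section as a set of non-overlapping primitives; coordinates are from the bounding-box lower-left.
Bottom flange: 29 × 2.2, A = 63.8 cm², y = 1.1 cm, Ī = 25.73 cm⁴.
Web: 0.6 × 26, A = 15.6 cm², y = 15.2 cm, Ī = 878.8 cm⁴.
Top flange: 29 × 2.2, A = 63.8 cm², y = 29.3 cm, Ī = 25.73 cm⁴.
By symmetry the centroid is at mid-height, ȳ = 15.2 cm.
Transfer each piece to the centroidal x-axis using Ī + A·d² with d = y − 15.2:
  bottom flange: d = -14.1 cm → contributes +12 710 cm⁴
  web: d = 0 cm → contributes +878.8 cm⁴
  top flange: d = 14.1 cm → contributes +12 710 cm⁴
Total I = 26 298 cm⁴.

I_xx ≈ 2.6 × 10⁴ cm⁴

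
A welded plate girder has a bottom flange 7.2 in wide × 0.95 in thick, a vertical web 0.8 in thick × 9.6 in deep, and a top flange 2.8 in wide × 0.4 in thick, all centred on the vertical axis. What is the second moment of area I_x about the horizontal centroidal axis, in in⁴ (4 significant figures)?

Treat the section as a set of non-overlapping primitives; coordinates are from the bounding-box lower-left.
Bottom plate: 7.2 × 0.95, A = 6.84 in², y = 0.475 in, Ī = 0.514425 in⁴.
Web plate: 0.8 × 9.6, A = 7.68 in², y = 5.75 in, Ī = 58.9824 in⁴.
Top plate: 2.8 × 0.4, A = 1.12 in², y = 10.75 in, Ī = 0.0149333 in⁴.
Centroid: ȳ = ΣA·y / ΣA = 3.80109 in.
Transfer each piece to the horizontal centroidal axis using Ī + A·d² with d = y − 3.80109:
  bottom plate: d = -3.32609 in → contributes +76.1843 in⁴
  web plate: d = 1.94891 in → contributes +88.1531 in⁴
  top plate: d = 6.94891 in → contributes +54.0968 in⁴
Total I = 218.434 in⁴.

I_x ≈ 218.4 in⁴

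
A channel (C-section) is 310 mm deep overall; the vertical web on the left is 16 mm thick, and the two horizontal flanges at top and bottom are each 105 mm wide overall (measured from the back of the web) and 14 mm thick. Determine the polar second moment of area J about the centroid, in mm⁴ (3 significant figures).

J ≈ 1.01 × 10⁸ mm⁴

Split into non-overlapping primitives; take the origin at the lower-left of the bounding box.
Web: 16 × 310, A = 4 960 mm², y = 155 mm, Ī = 39 721 333 mm⁴.
Top flange (beyond web): 89 × 14, A = 1 246 mm², y = 303 mm, Ī = 20 351 mm⁴.
Bottom flange (beyond web): 89 × 14, A = 1 246 mm², y = 7 mm, Ī = 20 351 mm⁴.
By symmetry the centroid is at mid-height, ȳ = 155 mm.
Transfer each piece to the centroidal x-axis using Ī + A·d² with d = y − 155:
  web: d = 0 mm → contributes +39 721 333 mm⁴
  top flange (beyond web): d = 148 mm → contributes +27 312 735 mm⁴
  bottom flange (beyond web): d = -148 mm → contributes +27 312 735 mm⁴
Total I = 94 346 804 mm⁴.
For the y-axis: x̄ = 25.556 mm.
Repeating about the centroidal y-axis gives I_y = 6 322 417 mm⁴.
Polar second moment: J = I_x + I_y = 100 669 221 mm⁴.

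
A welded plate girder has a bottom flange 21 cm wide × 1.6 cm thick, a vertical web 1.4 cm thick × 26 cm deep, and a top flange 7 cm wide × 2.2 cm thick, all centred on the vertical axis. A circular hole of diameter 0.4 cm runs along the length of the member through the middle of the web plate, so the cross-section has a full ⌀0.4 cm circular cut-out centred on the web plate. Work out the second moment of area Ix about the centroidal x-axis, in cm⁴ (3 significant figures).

Ix ≈ 1.08 × 10⁴ cm⁴

Break the section into simple shapes (no overlaps), measuring from the bottom-left corner of the bounding box.
Bottom plate: 21 × 1.6, A = 33.6 cm², y = 0.8 cm, Ī = 7.168 cm⁴.
Web plate: 1.4 × 26, A = 36.4 cm², y = 14.6 cm, Ī = 2050.5 cm⁴.
Top plate: 7 × 2.2, A = 15.4 cm², y = 28.7 cm, Ī = 6.2113 cm⁴.
Hole (subtracted): ⌀0.4, A = 0.12566 cm², y = 14.6 cm, Ī = 0.0012566 cm⁴.
Centroid: ȳ = ΣA·y / ΣA = 11.709 cm.
Transfer each piece to the centroidal x-axis using Ī + A·d² with d = y − 11.709:
  bottom plate: d = -10.909 cm → contributes +4005.7 cm⁴
  web plate: d = 2.8911 cm → contributes +2354.8 cm⁴
  top plate: d = 16.991 cm → contributes +4452.2 cm⁴
  hole: d = 2.8911 cm → contributes −1.0516 cm⁴
Total I = 10 812 cm⁴.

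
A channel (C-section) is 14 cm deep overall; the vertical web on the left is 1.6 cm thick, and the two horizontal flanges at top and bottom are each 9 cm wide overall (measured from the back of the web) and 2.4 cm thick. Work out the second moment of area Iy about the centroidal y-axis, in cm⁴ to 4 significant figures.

Iy ≈ 445.0 cm⁴

Split into non-overlapping primitives; take the origin at the lower-left of the bounding box.
Web: 1.6 × 14, A = 22.4 cm², x = 0.8 cm, Ī = 4.77867 cm⁴.
Top flange (beyond web): 7.4 × 2.4, A = 17.76 cm², x = 5.3 cm, Ī = 81.0448 cm⁴.
Bottom flange (beyond web): 7.4 × 2.4, A = 17.76 cm², x = 5.3 cm, Ī = 81.0448 cm⁴.
Centroid: x̄ = ΣA·x / ΣA = 3.55967 cm.
Transfer each piece to the centroidal y-axis using Ī + A·d² with d = x − 3.55967:
  web: d = -2.75967 cm → contributes +175.372 cm⁴
  top flange (beyond web): d = 1.74033 cm → contributes +134.835 cm⁴
  bottom flange (beyond web): d = 1.74033 cm → contributes +134.835 cm⁴
Total I = 445.043 cm⁴.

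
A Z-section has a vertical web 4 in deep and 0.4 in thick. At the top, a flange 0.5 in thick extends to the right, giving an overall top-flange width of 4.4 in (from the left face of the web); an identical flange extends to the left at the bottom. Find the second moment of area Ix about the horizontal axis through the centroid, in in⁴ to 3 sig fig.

Ix ≈ 14.5 in⁴

Break the section into simple shapes (no overlaps), measuring from the bottom-left corner of the bounding box.
Web: 0.4 × 4, A = 1.6 in², y = 2 in, Ī = 2.1333 in⁴.
Top flange (beyond web): 4 × 0.5, A = 2 in², y = 3.75 in, Ī = 0.041667 in⁴.
Bottom flange (beyond web): 4 × 0.5, A = 2 in², y = 0.25 in, Ī = 0.041667 in⁴.
Centroid: ȳ = ΣA·y / ΣA = 2 in.
Transfer each piece to the horizontal axis through the centroid using Ī + A·d² with d = y − 2:
  web: d = 0 in → contributes +2.1333 in⁴
  top flange (beyond web): d = 1.75 in → contributes +6.1667 in⁴
  bottom flange (beyond web): d = -1.75 in → contributes +6.1667 in⁴
Total I = 14.467 in⁴.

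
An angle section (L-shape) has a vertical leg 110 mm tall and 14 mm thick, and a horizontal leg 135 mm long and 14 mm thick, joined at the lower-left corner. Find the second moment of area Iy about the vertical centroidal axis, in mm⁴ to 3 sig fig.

Treat the section as a set of non-overlapping primitives; coordinates are from the bounding-box lower-left.
Vertical leg: 14 × 110, A = 1 540 mm², x = 7 mm, Ī = 25 153 mm⁴.
Horizontal leg (remainder): 121 × 14, A = 1 694 mm², x = 74.5 mm, Ī = 2 066 821 mm⁴.
Centroid: x̄ = ΣA·x / ΣA = 42.357 mm.
Transfer each piece to the vertical centroidal axis using Ī + A·d² with d = x − 42.357:
  vertical leg: d = -35.357 mm → contributes +1 950 350 mm⁴
  horizontal leg (remainder): d = 32.143 mm → contributes +3 817 000 mm⁴
Total I = 5 767 350 mm⁴.

Iy ≈ 5.77 × 10⁶ mm⁴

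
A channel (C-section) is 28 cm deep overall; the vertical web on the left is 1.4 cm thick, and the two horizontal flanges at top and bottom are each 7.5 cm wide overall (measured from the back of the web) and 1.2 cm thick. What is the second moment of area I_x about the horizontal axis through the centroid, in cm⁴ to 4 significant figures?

Decompose the section into non-overlapping parts with the origin at the bottom-left of its bounding rectangle.
Web: 1.4 × 28, A = 39.2 cm², y = 14 cm, Ī = 2561.07 cm⁴.
Top flange (beyond web): 6.1 × 1.2, A = 7.32 cm², y = 27.4 cm, Ī = 0.8784 cm⁴.
Bottom flange (beyond web): 6.1 × 1.2, A = 7.32 cm², y = 0.6 cm, Ī = 0.8784 cm⁴.
By symmetry the centroid is at mid-height, ȳ = 14 cm.
Transfer each piece to the horizontal axis through the centroid using Ī + A·d² with d = y − 14:
  web: d = 0 cm → contributes +2561.07 cm⁴
  top flange (beyond web): d = 13.4 cm → contributes +1315.26 cm⁴
  bottom flange (beyond web): d = -13.4 cm → contributes +1315.26 cm⁴
Total I = 5191.58 cm⁴.

I_x ≈ 5192 cm⁴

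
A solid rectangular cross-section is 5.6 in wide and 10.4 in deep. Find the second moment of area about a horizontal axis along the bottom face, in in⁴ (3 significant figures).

I_base ≈ 2100 in⁴

The section: 5.6 × 10.4, A = 58.24 in², y = 5.2 in, Ī = 524.94 in⁴.
Transfer it to the bottom edge using Ī + A·d² with d = y − 0:
  the section: d = 5.2 in → contributes +2099.7 in⁴
Total I = 2099.7 in⁴.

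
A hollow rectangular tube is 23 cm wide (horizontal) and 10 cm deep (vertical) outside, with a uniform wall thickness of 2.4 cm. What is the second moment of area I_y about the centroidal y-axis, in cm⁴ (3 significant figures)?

I_y ≈ 7530 cm⁴

Treat the section as a set of non-overlapping primitives; coordinates are from the bounding-box lower-left.
Outer rectangle: 23 × 10, A = 230 cm², x = 11.5 cm, Ī = 10 139 cm⁴.
Inner void (subtracted): 18.2 × 5.2, A = 94.64 cm², x = 11.5 cm, Ī = 2612.4 cm⁴.
By symmetry the centroid is at mid-width, x̄ = 11.5 cm.
All pieces are centred on the centroidal y-axis, so I = ΣĪ (holes subtracted) = 7526.8 cm⁴.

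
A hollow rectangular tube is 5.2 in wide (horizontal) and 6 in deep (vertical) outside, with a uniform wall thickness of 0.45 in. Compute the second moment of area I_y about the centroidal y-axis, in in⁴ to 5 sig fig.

Treat the section as a set of non-overlapping primitives; coordinates are from the bounding-box lower-left.
Outer rectangle: 5.2 × 6, A = 31.2 in², x = 2.6 in, Ī = 70.304 in⁴.
Inner void (subtracted): 4.3 × 5.1, A = 21.93 in², x = 2.6 in, Ī = 33.79048 in⁴.
By symmetry the centroid is at mid-width, x̄ = 2.6 in.
All pieces are centred on the centroidal y-axis, so I = ΣĪ (holes subtracted) = 36.51353 in⁴.

I_y ≈ 36.514 in⁴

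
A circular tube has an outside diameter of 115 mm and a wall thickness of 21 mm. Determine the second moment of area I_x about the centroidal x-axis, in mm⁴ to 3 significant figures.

I_x ≈ 7.19 × 10⁶ mm⁴

Break the section into simple shapes (no overlaps), measuring from the bottom-left corner of the bounding box.
Outer circle: ⌀115, A = 10 387 mm², y = 57.5 mm, Ī = 8 585 414 mm⁴.
Bore (subtracted): ⌀73, A = 4185.4 mm², y = 57.5 mm, Ī = 1 393 995 mm⁴.
By symmetry the centroid is at mid-height, ȳ = 57.5 mm.
All pieces are centred on the centroidal x-axis, so I = ΣĪ (holes subtracted) = 7 191 419 mm⁴.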